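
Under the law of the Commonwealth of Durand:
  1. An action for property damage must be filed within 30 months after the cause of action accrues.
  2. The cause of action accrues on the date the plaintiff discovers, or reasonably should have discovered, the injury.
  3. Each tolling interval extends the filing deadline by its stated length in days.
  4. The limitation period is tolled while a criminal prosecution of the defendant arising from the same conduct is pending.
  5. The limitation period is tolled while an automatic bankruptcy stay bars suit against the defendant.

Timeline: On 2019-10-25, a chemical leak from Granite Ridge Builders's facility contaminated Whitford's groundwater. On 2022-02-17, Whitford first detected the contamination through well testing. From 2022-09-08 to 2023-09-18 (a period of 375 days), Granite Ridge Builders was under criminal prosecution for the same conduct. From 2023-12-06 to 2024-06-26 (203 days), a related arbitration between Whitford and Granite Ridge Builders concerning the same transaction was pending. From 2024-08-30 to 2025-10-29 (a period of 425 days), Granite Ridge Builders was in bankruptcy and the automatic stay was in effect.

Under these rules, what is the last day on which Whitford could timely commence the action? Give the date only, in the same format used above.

The claim did not accrue until Whitford discovered the injury on 2022-02-17; the 2019-10-25 act date does not start the clock under the stated rule.
Adding the 30 months base period to 2022-02-17 gives a deadline of 2024-08-17, before any tolling.
The period was tolled for 375 days by the pending criminal prosecution (2022-09-08 to 2023-09-18), pushing the deadline to 2025-08-27.
Because the automatic bankruptcy stay ran from 2024-08-30 to 2025-10-29, the deadline is extended by 425 days to 2026-10-26.
Although a pending arbitration ran from 2023-12-06 to 2024-06-26, the stated rules do not make that a tolling event, so it is disregarded.

2026-10-26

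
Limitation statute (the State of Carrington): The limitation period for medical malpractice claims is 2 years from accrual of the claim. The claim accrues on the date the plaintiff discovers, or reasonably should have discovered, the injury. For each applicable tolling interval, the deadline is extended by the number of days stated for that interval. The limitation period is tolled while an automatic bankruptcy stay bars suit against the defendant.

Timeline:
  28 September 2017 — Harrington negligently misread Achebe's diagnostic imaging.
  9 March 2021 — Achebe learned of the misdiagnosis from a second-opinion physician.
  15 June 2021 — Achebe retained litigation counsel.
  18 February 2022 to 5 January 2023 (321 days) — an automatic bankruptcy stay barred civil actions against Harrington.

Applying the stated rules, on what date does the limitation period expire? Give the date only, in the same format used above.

Under the discovery rule, the claim accrued on 9 March 2021, when Achebe discovered the injury — not on the 28 September 2017 date of the underlying act.
2 years from 9 March 2021 is 9 March 2023.
The period was tolled for 321 days by the automatic bankruptcy stay (18 February 2022 to 5 January 2023), pushing the deadline to 24 January 2024.
The other events in the timeline have no effect on the limitation period under the stated rules.

24 January 2024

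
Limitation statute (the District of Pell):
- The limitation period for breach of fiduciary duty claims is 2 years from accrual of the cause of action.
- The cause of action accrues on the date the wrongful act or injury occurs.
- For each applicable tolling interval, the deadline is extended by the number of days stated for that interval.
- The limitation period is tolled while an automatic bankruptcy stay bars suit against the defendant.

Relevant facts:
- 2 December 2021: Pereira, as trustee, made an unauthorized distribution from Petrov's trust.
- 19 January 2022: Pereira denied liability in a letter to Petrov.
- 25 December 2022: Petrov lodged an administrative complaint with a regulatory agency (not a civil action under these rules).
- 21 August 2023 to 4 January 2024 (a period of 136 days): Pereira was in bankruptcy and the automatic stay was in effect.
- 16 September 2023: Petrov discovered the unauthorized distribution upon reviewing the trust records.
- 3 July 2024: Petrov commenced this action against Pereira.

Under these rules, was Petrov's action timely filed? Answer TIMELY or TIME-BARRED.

TIME-BARRED

Because the rule ties accrual to occurrence, the claim accrued on 2 December 2021, not on the 16 September 2023 discovery date.
Adding the 2 years base period to 2 December 2021 gives a deadline of 2 December 2023, before any tolling.
Because the automatic bankruptcy stay ran from 21 August 2023 to 4 January 2024, the deadline is extended by 136 days to 16 April 2024.
None of the other events listed affects the running of the period under the stated rules.
Filing on 3 July 2024 missed the 16 April 2024 deadline — the action is time-barred.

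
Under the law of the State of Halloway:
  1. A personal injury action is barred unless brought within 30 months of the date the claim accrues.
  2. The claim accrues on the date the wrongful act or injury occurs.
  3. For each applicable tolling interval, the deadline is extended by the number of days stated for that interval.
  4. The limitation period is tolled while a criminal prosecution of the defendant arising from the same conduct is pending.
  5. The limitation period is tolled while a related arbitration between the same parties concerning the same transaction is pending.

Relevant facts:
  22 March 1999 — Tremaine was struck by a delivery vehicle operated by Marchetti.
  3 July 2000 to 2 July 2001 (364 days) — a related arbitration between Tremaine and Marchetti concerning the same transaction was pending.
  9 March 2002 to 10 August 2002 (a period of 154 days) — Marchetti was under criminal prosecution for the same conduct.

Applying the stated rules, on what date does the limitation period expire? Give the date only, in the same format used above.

22 February 2003

The limitation period began to run on 22 March 1999.
30 months from 22 March 1999 is 22 September 2001.
The period was tolled for 364 days by the pending related arbitration (3 July 2000 to 2 July 2001), pushing the deadline to 21 September 2002.
Because the pending criminal prosecution ran from 9 March 2002 to 10 August 2002, the deadline is extended by 154 days to 22 February 2003.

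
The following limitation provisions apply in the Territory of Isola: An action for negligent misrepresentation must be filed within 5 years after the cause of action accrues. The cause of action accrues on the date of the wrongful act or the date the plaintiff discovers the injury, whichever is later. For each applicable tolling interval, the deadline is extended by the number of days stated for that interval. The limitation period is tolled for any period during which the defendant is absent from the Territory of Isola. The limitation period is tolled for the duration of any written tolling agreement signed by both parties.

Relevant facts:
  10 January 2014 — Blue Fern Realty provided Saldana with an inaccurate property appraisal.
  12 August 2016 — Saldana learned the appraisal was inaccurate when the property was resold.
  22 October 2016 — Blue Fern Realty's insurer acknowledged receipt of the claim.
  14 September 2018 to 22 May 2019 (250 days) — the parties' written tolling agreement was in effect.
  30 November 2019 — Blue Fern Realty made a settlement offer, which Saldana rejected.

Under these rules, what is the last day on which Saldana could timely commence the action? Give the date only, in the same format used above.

The claim accrued on 12 August 2016 — the later of the 10 January 2014 act and the 12 August 2016 discovery.
Adding the 5 years base period to 12 August 2016 gives a deadline of 12 August 2021, before any tolling.
Because the written tolling agreement ran from 14 September 2018 to 22 May 2019, the deadline is extended by 250 days to 19 April 2022.
Nothing else in the chronology tolls or restarts the period.

19 April 2022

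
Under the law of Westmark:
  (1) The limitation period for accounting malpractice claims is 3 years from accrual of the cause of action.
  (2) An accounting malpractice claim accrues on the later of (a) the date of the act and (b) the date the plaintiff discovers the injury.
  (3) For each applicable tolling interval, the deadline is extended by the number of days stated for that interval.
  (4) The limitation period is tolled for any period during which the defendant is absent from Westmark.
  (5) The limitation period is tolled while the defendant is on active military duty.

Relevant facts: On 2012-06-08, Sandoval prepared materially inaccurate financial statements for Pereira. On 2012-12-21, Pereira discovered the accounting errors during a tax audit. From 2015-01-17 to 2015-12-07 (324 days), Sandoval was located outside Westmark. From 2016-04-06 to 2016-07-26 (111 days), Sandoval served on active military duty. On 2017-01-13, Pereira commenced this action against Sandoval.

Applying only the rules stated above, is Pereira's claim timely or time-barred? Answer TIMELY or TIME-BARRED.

Because discovery on 2012-12-21 post-dates the 2012-06-08 act, accrual under the later-of rule falls on 2012-12-21.
The untolled deadline — 3 years after 2012-12-21 — is 2015-12-21.
The period was tolled for 324 days by the defendant's absence from the jurisdiction (2015-01-17 to 2015-12-07), pushing the deadline to 2016-11-09.
The period was tolled for 111 days by the defendant's active military service (2016-04-06 to 2016-07-26), pushing the deadline to 2017-02-28.
Pereira filed on 2017-01-13, before the 2017-02-28 deadline, so the action is timely.

TIMELY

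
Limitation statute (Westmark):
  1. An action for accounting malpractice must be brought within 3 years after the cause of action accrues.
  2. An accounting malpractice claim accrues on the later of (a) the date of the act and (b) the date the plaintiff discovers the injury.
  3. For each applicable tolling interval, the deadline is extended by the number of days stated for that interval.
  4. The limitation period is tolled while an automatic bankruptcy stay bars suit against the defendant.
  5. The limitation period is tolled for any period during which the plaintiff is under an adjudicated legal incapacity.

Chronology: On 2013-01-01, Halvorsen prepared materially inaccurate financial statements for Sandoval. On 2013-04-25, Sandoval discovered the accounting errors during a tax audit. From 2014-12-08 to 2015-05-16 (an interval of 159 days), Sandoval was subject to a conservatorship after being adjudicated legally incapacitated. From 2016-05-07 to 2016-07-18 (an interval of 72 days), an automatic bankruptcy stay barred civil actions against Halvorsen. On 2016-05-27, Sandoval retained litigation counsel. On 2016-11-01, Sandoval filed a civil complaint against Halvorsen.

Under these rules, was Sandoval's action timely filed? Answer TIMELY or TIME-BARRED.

TIMELY

Taking the later of the act (2013-01-01) and discovery (2013-04-25), the claim accrued on 2013-04-25.
The untolled deadline — 3 years after 2013-04-25 — is 2016-04-25.
The plaintiff's legal incapacity from 2014-12-08 to 2015-05-16 tolled the period for 159 days, extending the deadline to 2016-10-01.
The automatic bankruptcy stay from 2016-05-07 to 2016-07-18 tolled the period for 72 days, extending the deadline to 2016-12-12.
Nothing else in the chronology tolls or restarts the period.
Sandoval filed on 2016-11-01, before the 2016-12-12 deadline, so the action is timely.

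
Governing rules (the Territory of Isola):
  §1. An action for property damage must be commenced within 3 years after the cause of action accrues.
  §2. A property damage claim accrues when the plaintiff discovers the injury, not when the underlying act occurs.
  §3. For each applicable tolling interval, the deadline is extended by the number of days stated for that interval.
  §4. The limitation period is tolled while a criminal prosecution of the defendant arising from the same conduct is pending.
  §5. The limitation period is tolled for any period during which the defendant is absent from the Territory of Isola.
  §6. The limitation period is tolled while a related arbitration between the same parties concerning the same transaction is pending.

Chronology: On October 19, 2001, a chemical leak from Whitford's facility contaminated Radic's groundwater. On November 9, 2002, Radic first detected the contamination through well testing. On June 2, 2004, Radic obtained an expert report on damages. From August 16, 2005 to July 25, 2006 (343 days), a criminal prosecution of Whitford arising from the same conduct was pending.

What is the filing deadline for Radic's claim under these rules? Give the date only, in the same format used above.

October 18, 2006

Under the discovery rule, the claim accrued on November 9, 2002, when Radic discovered the injury — not on the October 19, 2001 date of the underlying act.
3 years from November 9, 2002 is November 9, 2005.
Because the pending criminal prosecution ran from August 16, 2005 to July 25, 2006, the deadline is extended by 343 days to October 18, 2006.
The other events in the timeline have no effect on the limitation period under the stated rules.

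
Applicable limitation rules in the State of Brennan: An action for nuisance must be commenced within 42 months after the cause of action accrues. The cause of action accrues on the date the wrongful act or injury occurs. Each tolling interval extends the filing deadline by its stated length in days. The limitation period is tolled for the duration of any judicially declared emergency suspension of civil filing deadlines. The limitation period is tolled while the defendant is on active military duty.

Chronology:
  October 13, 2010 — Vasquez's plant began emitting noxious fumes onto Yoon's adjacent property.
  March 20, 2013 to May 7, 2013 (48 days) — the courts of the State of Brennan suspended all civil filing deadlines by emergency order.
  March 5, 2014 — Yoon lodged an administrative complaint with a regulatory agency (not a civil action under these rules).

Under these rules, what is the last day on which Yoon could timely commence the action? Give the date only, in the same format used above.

May 31, 2014

The limitation period began to run on October 13, 2010.
42 months from October 13, 2010 is April 13, 2014.
The period was tolled for 48 days by the emergency suspension of filing deadlines (March 20, 2013 to May 7, 2013), pushing the deadline to May 31, 2014.
Nothing else in the chronology tolls or restarts the period.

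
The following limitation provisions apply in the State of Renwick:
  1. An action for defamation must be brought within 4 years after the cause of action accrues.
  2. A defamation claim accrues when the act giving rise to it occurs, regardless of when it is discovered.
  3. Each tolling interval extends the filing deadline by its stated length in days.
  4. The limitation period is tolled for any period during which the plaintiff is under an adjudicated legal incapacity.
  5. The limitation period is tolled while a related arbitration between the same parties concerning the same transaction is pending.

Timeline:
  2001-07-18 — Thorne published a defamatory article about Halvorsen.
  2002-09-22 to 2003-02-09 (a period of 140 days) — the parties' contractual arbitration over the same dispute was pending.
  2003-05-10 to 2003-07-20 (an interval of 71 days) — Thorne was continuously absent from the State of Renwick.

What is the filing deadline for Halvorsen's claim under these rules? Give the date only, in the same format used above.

2005-12-05

The cause of action accrued on 2001-07-18, the date of the act.
Adding the 4 years base period to 2001-07-18 gives a deadline of 2005-07-18, before any tolling.
The period was tolled for 140 days by the pending related arbitration (2002-09-22 to 2003-02-09), pushing the deadline to 2005-12-05.
Although the defendant's absence ran from 2003-05-10 to 2003-07-20, the stated rules do not make that a tolling event, so it is disregarded.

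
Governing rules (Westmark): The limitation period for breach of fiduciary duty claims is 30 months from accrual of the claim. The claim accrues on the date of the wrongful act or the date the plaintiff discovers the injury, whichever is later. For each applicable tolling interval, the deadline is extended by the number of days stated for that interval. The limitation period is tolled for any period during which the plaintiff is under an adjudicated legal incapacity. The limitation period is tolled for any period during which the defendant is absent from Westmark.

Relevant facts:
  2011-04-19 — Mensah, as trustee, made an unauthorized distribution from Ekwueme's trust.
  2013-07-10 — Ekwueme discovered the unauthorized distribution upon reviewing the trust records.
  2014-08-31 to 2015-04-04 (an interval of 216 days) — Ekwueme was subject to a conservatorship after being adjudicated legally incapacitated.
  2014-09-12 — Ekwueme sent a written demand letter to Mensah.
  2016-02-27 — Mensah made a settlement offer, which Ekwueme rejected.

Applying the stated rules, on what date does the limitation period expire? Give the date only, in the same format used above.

2016-08-13

The claim accrued on 2013-07-10 — the later of the 2011-04-19 act and the 2013-07-10 discovery.
The untolled deadline — 30 months after 2013-07-10 — is 2016-01-10.
The plaintiff's legal incapacity from 2014-08-31 to 2015-04-04 tolled the period for 216 days, extending the deadline to 2016-08-13.
Nothing else in the chronology tolls or restarts the period.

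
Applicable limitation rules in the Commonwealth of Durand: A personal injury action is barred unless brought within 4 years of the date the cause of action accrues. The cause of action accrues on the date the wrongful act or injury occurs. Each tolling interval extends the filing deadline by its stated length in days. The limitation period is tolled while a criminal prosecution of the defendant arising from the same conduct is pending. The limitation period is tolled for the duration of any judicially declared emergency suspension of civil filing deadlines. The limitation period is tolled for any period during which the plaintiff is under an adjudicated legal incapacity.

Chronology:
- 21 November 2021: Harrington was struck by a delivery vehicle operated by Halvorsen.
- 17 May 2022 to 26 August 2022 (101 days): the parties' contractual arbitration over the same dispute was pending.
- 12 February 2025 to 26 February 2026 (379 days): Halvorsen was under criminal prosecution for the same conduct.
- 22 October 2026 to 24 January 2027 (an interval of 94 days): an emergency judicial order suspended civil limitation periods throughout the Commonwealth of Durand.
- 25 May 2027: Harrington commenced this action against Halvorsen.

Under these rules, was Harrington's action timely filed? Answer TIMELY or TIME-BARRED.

The limitation period began to run on 21 November 2021.
Adding the 4 years base period to 21 November 2021 gives a deadline of 21 November 2025, before any tolling.
The period was tolled for 379 days by the pending criminal prosecution (12 February 2025 to 26 February 2026), pushing the deadline to 5 December 2026.
The period was tolled for 94 days by the emergency suspension of filing deadlines (22 October 2026 to 24 January 2027), pushing the deadline to 9 March 2027.
The pending related arbitration from 17 May 2022 to 26 August 2022 does not toll the period, because no stated rule makes a pending arbitration a tolling event.
Harrington filed on 25 May 2027, after the 9 March 2027 deadline, so the action is time-barred.

TIME-BARRED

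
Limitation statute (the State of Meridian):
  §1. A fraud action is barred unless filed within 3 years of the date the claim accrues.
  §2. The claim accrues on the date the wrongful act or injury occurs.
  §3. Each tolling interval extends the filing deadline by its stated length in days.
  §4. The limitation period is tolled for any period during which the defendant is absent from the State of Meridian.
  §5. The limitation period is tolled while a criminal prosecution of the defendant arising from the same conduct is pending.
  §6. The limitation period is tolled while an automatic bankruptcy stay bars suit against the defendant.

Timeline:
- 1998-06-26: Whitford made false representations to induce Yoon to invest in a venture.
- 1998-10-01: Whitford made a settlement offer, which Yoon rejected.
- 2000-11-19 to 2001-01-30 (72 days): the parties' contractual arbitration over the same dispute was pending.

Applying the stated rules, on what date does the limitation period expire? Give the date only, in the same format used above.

2001-06-26

The limitation period began to run on 1998-06-26.
Adding the 3 years base period to 1998-06-26 gives a deadline of 2001-06-26, before any tolling.
Although a pending arbitration ran from 2000-11-19 to 2001-01-30, the stated rules do not make that a tolling event, so it is disregarded.
The other events in the timeline have no effect on the limitation period under the stated rules.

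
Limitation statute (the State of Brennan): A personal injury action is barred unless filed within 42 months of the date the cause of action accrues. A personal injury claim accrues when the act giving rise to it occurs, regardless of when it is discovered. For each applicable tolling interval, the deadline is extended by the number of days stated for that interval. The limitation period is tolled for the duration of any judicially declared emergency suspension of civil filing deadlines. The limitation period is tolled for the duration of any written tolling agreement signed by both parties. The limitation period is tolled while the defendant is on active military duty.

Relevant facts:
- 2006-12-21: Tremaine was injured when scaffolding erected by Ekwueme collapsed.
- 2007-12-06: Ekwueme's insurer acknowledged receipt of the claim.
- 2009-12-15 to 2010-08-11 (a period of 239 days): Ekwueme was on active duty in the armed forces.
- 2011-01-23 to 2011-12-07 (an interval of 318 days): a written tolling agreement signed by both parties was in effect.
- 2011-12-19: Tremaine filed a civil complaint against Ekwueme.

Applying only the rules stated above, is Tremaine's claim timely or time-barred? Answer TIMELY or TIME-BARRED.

TIMELY

The limitation period began to run on 2006-12-21.
42 months from 2006-12-21 is 2010-06-21.
The period was tolled for 239 days by the defendant's active military service (2009-12-15 to 2010-08-11), pushing the deadline to 2011-02-15.
The written tolling agreement from 2011-01-23 to 2011-12-07 tolled the period for 318 days, extending the deadline to 2011-12-30.
None of the other events listed affects the running of the period under the stated rules.
The 2011-12-19 filing precedes the 2011-12-30 deadline; the claim is timely.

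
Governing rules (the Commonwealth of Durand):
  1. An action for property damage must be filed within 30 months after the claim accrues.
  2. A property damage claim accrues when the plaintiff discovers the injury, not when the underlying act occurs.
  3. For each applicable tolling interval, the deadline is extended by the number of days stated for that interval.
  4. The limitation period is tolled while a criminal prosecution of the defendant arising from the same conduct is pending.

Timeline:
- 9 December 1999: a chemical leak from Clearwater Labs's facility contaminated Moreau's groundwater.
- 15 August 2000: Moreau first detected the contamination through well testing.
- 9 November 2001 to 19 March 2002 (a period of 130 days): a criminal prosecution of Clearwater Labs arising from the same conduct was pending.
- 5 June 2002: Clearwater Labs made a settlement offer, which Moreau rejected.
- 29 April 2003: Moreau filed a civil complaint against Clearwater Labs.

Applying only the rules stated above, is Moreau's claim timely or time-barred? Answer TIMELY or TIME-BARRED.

The claim did not accrue until Moreau discovered the injury on 15 August 2000; the 9 December 1999 act date does not start the clock under the stated rule.
The untolled deadline — 30 months after 15 August 2000 — is 15 February 2003.
The period was tolled for 130 days by the pending criminal prosecution (9 November 2001 to 19 March 2002), pushing the deadline to 25 June 2003.
None of the other events listed affects the running of the period under the stated rules.
Moreau filed on 29 April 2003, before the 25 June 2003 deadline, so the action is timely.

TIMELY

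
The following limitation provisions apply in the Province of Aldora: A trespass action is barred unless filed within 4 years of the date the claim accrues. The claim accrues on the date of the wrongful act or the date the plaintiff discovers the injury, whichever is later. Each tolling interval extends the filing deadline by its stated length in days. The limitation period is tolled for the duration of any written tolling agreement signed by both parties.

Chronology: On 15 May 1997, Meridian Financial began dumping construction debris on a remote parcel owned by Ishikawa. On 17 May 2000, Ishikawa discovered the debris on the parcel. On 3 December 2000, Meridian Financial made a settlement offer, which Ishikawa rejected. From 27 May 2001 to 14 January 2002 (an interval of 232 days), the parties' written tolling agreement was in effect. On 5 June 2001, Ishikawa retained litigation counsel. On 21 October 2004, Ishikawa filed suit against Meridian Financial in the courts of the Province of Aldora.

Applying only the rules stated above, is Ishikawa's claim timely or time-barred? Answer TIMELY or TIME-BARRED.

TIMELY

The claim accrued on 17 May 2000 — the later of the 15 May 1997 act and the 17 May 2000 discovery.
4 years from 17 May 2000 is 17 May 2004.
Because the written tolling agreement ran from 27 May 2001 to 14 January 2002, the deadline is extended by 232 days to 4 January 2005.
None of the other events listed affects the running of the period under the stated rules.
Ishikawa filed on 21 October 2004, before the 4 January 2005 deadline, so the action is timely.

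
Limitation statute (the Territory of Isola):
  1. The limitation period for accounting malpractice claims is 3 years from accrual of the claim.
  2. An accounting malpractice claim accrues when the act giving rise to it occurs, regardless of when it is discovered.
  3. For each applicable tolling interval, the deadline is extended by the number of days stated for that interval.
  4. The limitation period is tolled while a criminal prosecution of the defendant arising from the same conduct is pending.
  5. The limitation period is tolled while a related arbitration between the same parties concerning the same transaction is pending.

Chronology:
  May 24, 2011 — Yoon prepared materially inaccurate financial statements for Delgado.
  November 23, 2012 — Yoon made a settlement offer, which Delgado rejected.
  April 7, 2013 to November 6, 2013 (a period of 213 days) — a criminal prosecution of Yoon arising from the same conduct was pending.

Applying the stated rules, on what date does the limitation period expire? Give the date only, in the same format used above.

The claim accrued on May 24, 2011, when the wrongful act occurred.
Adding the 3 years base period to May 24, 2011 gives a deadline of May 24, 2014, before any tolling.
The period was tolled for 213 days by the pending criminal prosecution (April 7, 2013 to November 6, 2013), pushing the deadline to December 23, 2014.
Nothing else in the chronology tolls or restarts the period.

December 23, 2014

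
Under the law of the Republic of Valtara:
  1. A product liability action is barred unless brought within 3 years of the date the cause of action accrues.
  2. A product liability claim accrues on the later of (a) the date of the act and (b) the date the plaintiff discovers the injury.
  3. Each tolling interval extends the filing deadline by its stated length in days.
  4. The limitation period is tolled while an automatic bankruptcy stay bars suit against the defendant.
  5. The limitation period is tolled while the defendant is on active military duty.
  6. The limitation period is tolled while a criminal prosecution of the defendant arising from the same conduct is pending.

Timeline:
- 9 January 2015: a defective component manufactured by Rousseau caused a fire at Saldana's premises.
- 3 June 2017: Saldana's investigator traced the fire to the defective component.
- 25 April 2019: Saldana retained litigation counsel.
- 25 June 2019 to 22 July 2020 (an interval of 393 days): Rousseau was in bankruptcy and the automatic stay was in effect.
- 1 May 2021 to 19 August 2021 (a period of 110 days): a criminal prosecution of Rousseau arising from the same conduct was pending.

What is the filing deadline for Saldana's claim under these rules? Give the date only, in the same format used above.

Because discovery on 3 June 2017 post-dates the 9 January 2015 act, accrual under the later-of rule falls on 3 June 2017.
3 years from 3 June 2017 is 3 June 2020.
Because the automatic bankruptcy stay ran from 25 June 2019 to 22 July 2020, the deadline is extended by 393 days to 1 July 2021.
Because the pending criminal prosecution ran from 1 May 2021 to 19 August 2021, the deadline is extended by 110 days to 19 October 2021.
Nothing else in the chronology tolls or restarts the period.

19 October 2021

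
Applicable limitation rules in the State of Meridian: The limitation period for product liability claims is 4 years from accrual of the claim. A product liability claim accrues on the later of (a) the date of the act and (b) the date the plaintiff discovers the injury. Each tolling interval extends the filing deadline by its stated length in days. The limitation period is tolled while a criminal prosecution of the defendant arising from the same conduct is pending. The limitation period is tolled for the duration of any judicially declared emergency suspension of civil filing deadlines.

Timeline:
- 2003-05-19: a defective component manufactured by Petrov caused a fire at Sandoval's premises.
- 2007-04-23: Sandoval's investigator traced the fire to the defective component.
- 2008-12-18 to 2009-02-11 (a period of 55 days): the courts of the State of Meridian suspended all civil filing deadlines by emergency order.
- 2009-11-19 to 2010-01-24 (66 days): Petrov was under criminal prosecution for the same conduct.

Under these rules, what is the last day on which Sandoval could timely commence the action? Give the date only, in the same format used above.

Because discovery on 2007-04-23 post-dates the 2003-05-19 act, accrual under the later-of rule falls on 2007-04-23.
4 years from 2007-04-23 is 2011-04-23.
Because the emergency suspension of filing deadlines ran from 2008-12-18 to 2009-02-11, the deadline is extended by 55 days to 2011-06-17.
Because the pending criminal prosecution ran from 2009-11-19 to 2010-01-24, the deadline is extended by 66 days to 2011-08-22.

2011-08-22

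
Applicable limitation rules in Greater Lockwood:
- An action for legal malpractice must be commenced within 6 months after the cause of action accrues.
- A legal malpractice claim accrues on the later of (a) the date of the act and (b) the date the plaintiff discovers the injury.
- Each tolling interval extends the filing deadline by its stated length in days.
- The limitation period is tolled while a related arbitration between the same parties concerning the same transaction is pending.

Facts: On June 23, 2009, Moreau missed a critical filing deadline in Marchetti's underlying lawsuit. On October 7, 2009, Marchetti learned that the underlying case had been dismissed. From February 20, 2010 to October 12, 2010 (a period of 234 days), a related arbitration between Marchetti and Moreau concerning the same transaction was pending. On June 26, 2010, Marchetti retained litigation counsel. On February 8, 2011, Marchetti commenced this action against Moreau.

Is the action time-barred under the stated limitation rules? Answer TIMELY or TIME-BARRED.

TIME-BARRED

The claim accrued on October 7, 2009 — the later of the June 23, 2009 act and the October 7, 2009 discovery.
The untolled deadline — 6 months after October 7, 2009 — is April 7, 2010.
The period was tolled for 234 days by the pending related arbitration (February 20, 2010 to October 12, 2010), pushing the deadline to November 27, 2010.
The other events in the timeline have no effect on the limitation period under the stated rules.
Marchetti filed on February 8, 2011, after the November 27, 2010 deadline, so the action is time-barred.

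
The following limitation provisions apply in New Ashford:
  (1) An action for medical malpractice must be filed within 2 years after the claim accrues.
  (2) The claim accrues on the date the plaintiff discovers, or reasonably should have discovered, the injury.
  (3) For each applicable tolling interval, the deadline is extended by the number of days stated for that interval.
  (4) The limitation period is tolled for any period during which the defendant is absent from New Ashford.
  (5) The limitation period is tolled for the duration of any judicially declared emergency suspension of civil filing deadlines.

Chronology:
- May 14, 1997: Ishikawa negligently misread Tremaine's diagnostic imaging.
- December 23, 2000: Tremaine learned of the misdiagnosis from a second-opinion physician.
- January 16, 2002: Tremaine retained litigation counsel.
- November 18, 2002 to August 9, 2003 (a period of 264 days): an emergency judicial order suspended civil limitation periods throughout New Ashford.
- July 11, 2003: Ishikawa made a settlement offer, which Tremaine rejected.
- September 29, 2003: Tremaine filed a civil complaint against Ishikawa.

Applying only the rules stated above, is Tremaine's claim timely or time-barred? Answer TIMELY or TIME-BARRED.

TIME-BARRED

Under the discovery rule, the claim accrued on December 23, 2000, when Tremaine discovered the injury — not on the May 14, 1997 date of the underlying act.
The untolled deadline — 2 years after December 23, 2000 — is December 23, 2002.
The period was tolled for 264 days by the emergency suspension of filing deadlines (November 18, 2002 to August 9, 2003), pushing the deadline to September 13, 2003.
Nothing else in the chronology tolls or restarts the period.
Tremaine filed on September 29, 2003, after the September 13, 2003 deadline, so the action is time-barred.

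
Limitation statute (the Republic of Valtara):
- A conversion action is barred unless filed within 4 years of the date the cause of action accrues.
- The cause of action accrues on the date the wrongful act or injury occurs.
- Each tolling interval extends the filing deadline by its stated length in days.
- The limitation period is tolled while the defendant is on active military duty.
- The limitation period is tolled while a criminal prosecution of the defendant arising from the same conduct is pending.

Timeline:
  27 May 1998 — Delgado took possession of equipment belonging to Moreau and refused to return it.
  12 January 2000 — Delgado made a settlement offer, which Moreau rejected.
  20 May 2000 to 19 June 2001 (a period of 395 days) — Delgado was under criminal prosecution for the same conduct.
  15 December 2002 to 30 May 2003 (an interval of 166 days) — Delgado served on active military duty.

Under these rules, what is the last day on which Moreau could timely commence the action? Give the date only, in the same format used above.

9 December 2003

The limitation period began to run on 27 May 1998.
The untolled deadline — 4 years after 27 May 1998 — is 27 May 2002.
Because the pending criminal prosecution ran from 20 May 2000 to 19 June 2001, the deadline is extended by 395 days to 26 June 2003.
Because the defendant's active military service ran from 15 December 2002 to 30 May 2003, the deadline is extended by 166 days to 9 December 2003.
None of the other events listed affects the running of the period under the stated rules.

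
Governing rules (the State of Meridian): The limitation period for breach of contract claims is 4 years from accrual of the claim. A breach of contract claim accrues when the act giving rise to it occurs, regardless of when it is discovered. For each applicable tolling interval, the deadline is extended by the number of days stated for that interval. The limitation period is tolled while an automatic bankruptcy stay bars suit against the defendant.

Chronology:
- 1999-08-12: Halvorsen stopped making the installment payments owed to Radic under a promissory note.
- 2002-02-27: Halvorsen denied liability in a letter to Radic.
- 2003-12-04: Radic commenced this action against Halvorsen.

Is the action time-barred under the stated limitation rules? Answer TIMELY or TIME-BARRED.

TIME-BARRED

The claim accrued on 1999-08-12, when the wrongful act occurred.
The untolled deadline — 4 years after 1999-08-12 — is 2003-08-12.
None of the other events listed affects the running of the period under the stated rules.
The 2003-12-04 filing falls after the 2003-08-12 deadline; the claim is time-barred.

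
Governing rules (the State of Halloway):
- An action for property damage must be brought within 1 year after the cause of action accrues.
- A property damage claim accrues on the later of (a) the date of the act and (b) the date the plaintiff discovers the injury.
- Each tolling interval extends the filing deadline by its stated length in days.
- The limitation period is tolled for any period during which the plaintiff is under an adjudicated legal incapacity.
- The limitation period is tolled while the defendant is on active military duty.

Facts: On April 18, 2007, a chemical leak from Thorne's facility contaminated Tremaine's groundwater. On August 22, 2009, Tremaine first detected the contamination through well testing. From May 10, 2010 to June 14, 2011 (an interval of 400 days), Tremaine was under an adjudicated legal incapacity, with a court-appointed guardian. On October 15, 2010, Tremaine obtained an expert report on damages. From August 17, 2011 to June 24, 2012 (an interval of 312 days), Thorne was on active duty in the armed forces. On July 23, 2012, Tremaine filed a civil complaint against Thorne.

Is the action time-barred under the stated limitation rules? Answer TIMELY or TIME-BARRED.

TIMELY

Taking the later of the act (April 18, 2007) and discovery (August 22, 2009), the claim accrued on August 22, 2009.
Adding the 1 year base period to August 22, 2009 gives a deadline of August 22, 2010, before any tolling.
The plaintiff's legal incapacity from May 10, 2010 to June 14, 2011 tolled the period for 400 days, extending the deadline to September 26, 2011.
The defendant's active military service from August 17, 2011 to June 24, 2012 tolled the period for 312 days, extending the deadline to August 3, 2012.
None of the other events listed affects the running of the period under the stated rules.
Tremaine filed on July 23, 2012, before the August 3, 2012 deadline, so the action is timely.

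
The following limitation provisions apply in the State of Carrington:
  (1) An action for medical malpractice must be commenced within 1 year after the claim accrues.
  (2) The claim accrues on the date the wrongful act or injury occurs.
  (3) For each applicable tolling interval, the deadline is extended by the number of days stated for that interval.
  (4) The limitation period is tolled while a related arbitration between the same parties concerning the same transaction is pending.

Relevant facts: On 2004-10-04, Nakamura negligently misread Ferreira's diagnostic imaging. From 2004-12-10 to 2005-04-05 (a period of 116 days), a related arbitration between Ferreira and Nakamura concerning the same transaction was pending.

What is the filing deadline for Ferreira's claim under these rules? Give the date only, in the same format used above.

The claim accrued on 2004-10-04, when the wrongful act occurred.
Adding the 1 year base period to 2004-10-04 gives a deadline of 2005-10-04, before any tolling.
The period was tolled for 116 days by the pending related arbitration (2004-12-10 to 2005-04-05), pushing the deadline to 2006-01-28.

2006-01-28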